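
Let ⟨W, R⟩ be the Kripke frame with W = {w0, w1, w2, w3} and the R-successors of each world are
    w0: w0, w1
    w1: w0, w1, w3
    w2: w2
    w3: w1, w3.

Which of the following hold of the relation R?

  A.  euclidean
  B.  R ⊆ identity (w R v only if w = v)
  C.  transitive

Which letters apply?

none

(A) not euclidean: w1 R w0 and w1 R w3 but not w0 R w3.
(B) not ⊆ identity: w0 R w1 with w0 ≠ w1.
(C) not transitive: w0 R w1 and w1 R w3 but not w0 R w3.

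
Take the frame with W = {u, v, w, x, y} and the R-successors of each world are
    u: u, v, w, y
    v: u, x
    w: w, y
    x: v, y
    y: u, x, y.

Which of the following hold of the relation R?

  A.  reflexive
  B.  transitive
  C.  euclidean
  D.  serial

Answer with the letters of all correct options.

D

(A) not reflexive: not v R v.
(B) not transitive: u R v and v R x but not u R x.
(C) not euclidean: u R v and u R w but not v R w.
(D) serial: every world has an R-successor.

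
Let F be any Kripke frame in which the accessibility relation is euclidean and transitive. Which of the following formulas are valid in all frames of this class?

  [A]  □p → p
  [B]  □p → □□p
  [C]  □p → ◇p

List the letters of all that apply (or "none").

B

(A) □p → p is axiom T, which corresponds to reflexivity. Such an R need not be reflexive — not valid.
(B) □p → □□p is axiom 4, which corresponds to transitivity. Every such R is transitive — valid.
(C) axiom D: valid iff R is serial. Such an R need not be serial — not valid.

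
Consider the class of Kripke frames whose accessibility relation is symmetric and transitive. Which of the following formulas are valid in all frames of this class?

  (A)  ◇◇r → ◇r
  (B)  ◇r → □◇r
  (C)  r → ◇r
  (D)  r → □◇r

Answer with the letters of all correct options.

A, B, D

A symmetric transitive relation is euclidean (uRv and uRw give vRu by symmetry, then vRw by transitivity).
(A) ◇◇r → ◇r is the dual of axiom 4; it is valid on a frame exactly when R is transitive. Every such R is transitive, so valid.
(B) axiom 5: valid iff R is euclidean. Every such R is euclidean — valid.
(C) r → ◇r is the dual of axiom T; it is valid on a frame exactly when R is reflexive. Such an R need not be reflexive, so not valid.
(D) r → □◇r is axiom B; it is valid on a frame exactly when R is symmetric. Every such R is symmetric, so valid.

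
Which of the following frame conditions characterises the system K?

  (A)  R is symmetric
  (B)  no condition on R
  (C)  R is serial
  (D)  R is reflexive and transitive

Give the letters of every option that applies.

B

(A) this class determines KB, not K.
(B) K is sound and complete for exactly this class.
(C) this class determines D, not K.
(D) this class determines S4, not K.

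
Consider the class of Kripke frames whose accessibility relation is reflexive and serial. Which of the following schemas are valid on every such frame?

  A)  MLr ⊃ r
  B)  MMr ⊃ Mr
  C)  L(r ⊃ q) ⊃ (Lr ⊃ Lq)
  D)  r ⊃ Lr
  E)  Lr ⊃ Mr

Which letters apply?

C, E

(A) MLr ⊃ r (the dual of axiom B) characterises the symmetric frames. Such an R need not be symmetric — not valid.
(B) MMr ⊃ Mr (the dual of axiom 4) characterises the transitive frames. Such an R need not be transitive — not valid.
(C) L(r ⊃ q) ⊃ (Lr ⊃ Lq) is axiom K, valid on every Kripke frame — valid.
(D) r ⊃ Lr is equivalent to ◇p→p; it holds exactly when R ⊆ identity. Such an R need not be a subset of the identity — not valid.
(E) Lr ⊃ Mr is axiom D, which corresponds to seriality. Every such R is serial — valid.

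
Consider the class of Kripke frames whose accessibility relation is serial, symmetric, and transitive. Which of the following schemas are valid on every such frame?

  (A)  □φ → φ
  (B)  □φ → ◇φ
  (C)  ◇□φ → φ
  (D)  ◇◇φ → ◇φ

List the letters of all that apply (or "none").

A serial symmetric transitive relation is reflexive (take any v with uRv; symmetry gives vRu and transitivity gives uRu), hence an equivalence relation.
(A) □φ → φ is axiom T, which corresponds to reflexivity. Every such R is reflexive — valid.
(B) □φ → ◇φ is axiom D, which corresponds to seriality. Every such R is serial — valid.
(C) the dual of axiom B: valid iff R is symmetric. Every such R is symmetric — valid.
(D) ◇◇φ → ◇φ is the dual of axiom 4, which corresponds to transitivity. Every such R is transitive — valid.

A, B, C, D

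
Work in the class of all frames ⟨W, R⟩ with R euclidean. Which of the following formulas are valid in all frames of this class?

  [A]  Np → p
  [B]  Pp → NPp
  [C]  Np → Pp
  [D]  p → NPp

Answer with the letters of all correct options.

B

(A) Np → p is axiom T, which corresponds to reflexivity. Such an R need not be reflexive — not valid.
(B) Pp → NPp is axiom 5; it is valid on a frame exactly when R is euclidean. Every such R is euclidean, so valid.
(C) Np → Pp (axiom D) characterises the serial frames. Such an R need not be serial — not valid.
(D) axiom B: valid iff R is symmetric. Such an R need not be symmetric — not valid.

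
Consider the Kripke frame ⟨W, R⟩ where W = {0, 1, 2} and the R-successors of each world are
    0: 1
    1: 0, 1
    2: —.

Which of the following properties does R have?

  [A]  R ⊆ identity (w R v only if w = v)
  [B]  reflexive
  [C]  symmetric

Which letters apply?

(A) not ⊆ identity: 0 R 1 with 0 ≠ 1.
(B) not reflexive: not 0 R 0.
(C) symmetric: every R-edge is matched by its reverse.

C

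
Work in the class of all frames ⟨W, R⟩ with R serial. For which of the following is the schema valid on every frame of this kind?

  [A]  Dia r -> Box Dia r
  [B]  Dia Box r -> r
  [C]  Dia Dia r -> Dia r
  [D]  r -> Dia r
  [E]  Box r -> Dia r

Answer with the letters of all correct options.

(A) axiom 5: valid iff R is euclidean. Such an R need not be euclidean — not valid.
(B) Dia Box r -> r is the dual of axiom B, which corresponds to symmetry. Such an R need not be symmetric — not valid.
(C) Dia Dia r -> Dia r (the dual of axiom 4) characterises the transitive frames. Such an R need not be transitive — not valid.
(D) r -> Dia r is the dual of axiom T, which corresponds to reflexivity. Such an R need not be reflexive — not valid.
(E) Box r -> Dia r (axiom D) characterises the serial frames. Every such R is serial — valid.

E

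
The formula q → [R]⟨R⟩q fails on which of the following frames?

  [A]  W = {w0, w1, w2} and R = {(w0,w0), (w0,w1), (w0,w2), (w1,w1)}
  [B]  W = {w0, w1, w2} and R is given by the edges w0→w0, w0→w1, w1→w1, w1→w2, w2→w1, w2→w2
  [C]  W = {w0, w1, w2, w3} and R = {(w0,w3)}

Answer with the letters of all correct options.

The schema q → [R]⟨R⟩q is axiom B; it is valid on a frame iff R is symmetric.
(A) R is not symmetric (w0 R w1 but not w1 R w0), so the schema fails here.
(B) R is not symmetric (w0 R w1 but not w1 R w0), so the schema fails here.
(C) R is not symmetric (w0 R w3 but not w3 R w0), so the schema fails here.

A, B, C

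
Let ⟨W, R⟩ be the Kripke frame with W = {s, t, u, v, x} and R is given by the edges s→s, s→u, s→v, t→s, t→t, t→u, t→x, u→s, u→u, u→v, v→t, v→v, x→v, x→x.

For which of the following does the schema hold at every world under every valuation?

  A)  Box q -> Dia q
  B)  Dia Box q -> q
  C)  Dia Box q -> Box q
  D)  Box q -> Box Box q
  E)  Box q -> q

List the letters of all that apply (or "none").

A, E

R is reflexive: each world relates to itself.
R is not symmetric: s R v but not v R s.
R is not transitive: s R v and v R t but not s R t.
R is not euclidean: s R v and s R s but not v R s.
R is serial: every world has an R-successor.
(A) Box q -> Dia q is axiom D; it is valid on a frame exactly when R is serial. R is serial, so valid.
(B) Dia Box q -> q is the dual of axiom B, which corresponds to symmetry. R is not symmetric — not valid.
(C) Dia Box q -> Box q (the dual of axiom 5) characterises the euclidean frames. R is not euclidean — not valid.
(D) Box q -> Box Box q is axiom 4; it is valid on a frame exactly when R is transitive. R is not transitive, so not valid.
(E) Box q -> q (axiom T) characterises the reflexive frames. R is reflexive — valid.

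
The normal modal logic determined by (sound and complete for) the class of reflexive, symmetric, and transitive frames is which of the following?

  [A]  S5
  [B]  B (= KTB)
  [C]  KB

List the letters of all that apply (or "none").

(A) S5 is determined by exactly this class.
(B) B (= KTB) is determined by the class of reflexive and symmetric frames.
(C) KB is determined by the class of symmetric frames.

A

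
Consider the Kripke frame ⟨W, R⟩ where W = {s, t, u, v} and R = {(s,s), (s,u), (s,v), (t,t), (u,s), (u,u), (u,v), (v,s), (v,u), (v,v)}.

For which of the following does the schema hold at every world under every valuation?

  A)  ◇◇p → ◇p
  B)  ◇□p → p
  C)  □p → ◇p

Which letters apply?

R is symmetric: every R-edge is matched by its reverse.
R is transitive: R is closed under composition.
R is serial: every world has an R-successor.
(A) ◇◇p → ◇p is the dual of axiom 4, which corresponds to transitivity. R is transitive — valid.
(B) ◇□p → p is the dual of axiom B; it is valid on a frame exactly when R is symmetric. R is symmetric, so valid.
(C) axiom D: valid iff R is serial. R is serial — valid.

A, B, C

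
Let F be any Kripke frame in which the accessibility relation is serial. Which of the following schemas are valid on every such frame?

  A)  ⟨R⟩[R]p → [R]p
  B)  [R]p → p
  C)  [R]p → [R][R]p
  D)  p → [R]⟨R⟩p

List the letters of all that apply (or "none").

(A) the dual of axiom 5: valid iff R is euclidean. Such an R need not be euclidean — not valid.
(B) [R]p → p (axiom T) characterises the reflexive frames. Such an R need not be reflexive — not valid.
(C) [R]p → [R][R]p (axiom 4) characterises the transitive frames. Such an R need not be transitive — not valid.
(D) p → [R]⟨R⟩p is axiom B; it is valid on a frame exactly when R is symmetric. Such an R need not be symmetric, so not valid.

none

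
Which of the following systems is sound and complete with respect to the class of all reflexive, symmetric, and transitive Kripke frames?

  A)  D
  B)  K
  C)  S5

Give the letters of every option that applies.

(A) D is determined by the class of serial frames.
(B) K is determined by the class of arbitrary frames.
(C) S5 is determined by exactly this class.

C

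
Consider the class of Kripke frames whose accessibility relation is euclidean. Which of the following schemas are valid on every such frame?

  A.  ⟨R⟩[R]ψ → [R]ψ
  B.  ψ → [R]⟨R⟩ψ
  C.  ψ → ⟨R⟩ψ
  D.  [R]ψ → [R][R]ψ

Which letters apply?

A

(A) ⟨R⟩[R]ψ → [R]ψ (the dual of axiom 5) characterises the euclidean frames. Every such R is euclidean — valid.
(B) axiom B: valid iff R is symmetric. Such an R need not be symmetric — not valid.
(C) ψ → ⟨R⟩ψ (the dual of axiom T) characterises the reflexive frames. Such an R need not be reflexive — not valid.
(D) [R]ψ → [R][R]ψ is axiom 4; it is valid on a frame exactly when R is transitive. Such an R need not be transitive, so not valid.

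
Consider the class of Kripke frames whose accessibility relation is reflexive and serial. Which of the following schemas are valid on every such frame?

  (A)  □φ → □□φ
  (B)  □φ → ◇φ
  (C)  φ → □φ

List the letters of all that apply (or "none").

(A) □φ → □□φ (axiom 4) characterises the transitive frames. Such an R need not be transitive — not valid.
(B) axiom D: valid iff R is serial. Every such R is serial — valid.
(C) φ → □φ is valid only on frames where every R-edge is a self-loop. Such an R need not be a subset of the identity — not valid.

B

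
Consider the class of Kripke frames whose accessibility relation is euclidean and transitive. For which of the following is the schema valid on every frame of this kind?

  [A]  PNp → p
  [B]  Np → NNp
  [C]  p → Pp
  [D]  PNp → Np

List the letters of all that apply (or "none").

(A) PNp → p (the dual of axiom B) characterises the symmetric frames. Such an R need not be symmetric — not valid.
(B) Np → NNp is axiom 4; it is valid on a frame exactly when R is transitive. Every such R is transitive, so valid.
(C) p → Pp is the dual of axiom T, which corresponds to reflexivity. Such an R need not be reflexive — not valid.
(D) the dual of axiom 5: valid iff R is euclidean. Every such R is euclidean — valid.

B, D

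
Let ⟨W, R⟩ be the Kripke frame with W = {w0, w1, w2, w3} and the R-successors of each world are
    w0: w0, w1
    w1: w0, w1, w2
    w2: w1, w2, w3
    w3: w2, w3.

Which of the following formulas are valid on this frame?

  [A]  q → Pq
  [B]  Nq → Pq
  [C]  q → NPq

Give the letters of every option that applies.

R is reflexive: each world relates to itself.
R is symmetric: every R-edge is matched by its reverse.
R is serial: every world has an R-successor.
(A) q → Pq (the dual of axiom T) characterises the reflexive frames. R is reflexive — valid.
(B) Nq → Pq is axiom D, which corresponds to seriality. R is serial — valid.
(C) axiom B: valid iff R is symmetric. R is symmetric — valid.

A, B, C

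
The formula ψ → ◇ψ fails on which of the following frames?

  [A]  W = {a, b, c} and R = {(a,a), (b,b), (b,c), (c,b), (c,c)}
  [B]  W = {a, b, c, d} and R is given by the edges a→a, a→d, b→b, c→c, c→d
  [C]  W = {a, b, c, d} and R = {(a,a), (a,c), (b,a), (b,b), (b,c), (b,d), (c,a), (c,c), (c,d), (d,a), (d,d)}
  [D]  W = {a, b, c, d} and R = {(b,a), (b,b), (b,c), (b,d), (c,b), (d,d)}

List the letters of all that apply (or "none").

The schema ψ → ◇ψ is the dual of axiom T; it is valid on a frame iff R is reflexive.
(A) R is reflexive (each world relates to itself), so the schema is valid here.
(B) R is not reflexive (not d R d), so the schema fails here.
(C) R is reflexive (each world relates to itself), so the schema is valid here.
(D) R is not reflexive (not a R a), so the schema fails here.

B, D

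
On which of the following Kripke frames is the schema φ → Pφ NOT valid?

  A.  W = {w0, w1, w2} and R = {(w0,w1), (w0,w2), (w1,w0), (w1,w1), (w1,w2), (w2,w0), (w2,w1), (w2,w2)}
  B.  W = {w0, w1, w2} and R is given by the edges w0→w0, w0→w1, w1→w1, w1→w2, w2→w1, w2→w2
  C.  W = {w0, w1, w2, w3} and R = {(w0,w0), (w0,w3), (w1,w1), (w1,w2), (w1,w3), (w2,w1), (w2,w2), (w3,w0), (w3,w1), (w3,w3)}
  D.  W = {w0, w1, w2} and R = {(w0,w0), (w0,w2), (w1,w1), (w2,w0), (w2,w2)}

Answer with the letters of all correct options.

A

The schema φ → Pφ is the dual of axiom T; it is valid on a frame iff R is reflexive.
(A) R is not reflexive (not w0 R w0), so the schema fails here.
(B) R is reflexive (each world relates to itself), so the schema is valid here.
(C) R is reflexive (each world relates to itself), so the schema is valid here.
(D) R is reflexive (each world relates to itself), so the schema is valid here.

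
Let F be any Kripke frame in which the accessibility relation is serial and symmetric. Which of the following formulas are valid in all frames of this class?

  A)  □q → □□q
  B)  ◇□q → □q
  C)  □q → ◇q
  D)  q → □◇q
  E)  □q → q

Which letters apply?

(A) axiom 4: valid iff R is transitive. Such an R need not be transitive — not valid.
(B) ◇□q → □q (the dual of axiom 5) characterises the euclidean frames. Such an R need not be euclidean — not valid.
(C) □q → ◇q is axiom D, which corresponds to seriality. Every such R is serial — valid.
(D) q → □◇q (axiom B) characterises the symmetric frames. Every such R is symmetric — valid.
(E) □q → q is axiom T; it is valid on a frame exactly when R is reflexive. Such an R need not be reflexive, so not valid.

C, D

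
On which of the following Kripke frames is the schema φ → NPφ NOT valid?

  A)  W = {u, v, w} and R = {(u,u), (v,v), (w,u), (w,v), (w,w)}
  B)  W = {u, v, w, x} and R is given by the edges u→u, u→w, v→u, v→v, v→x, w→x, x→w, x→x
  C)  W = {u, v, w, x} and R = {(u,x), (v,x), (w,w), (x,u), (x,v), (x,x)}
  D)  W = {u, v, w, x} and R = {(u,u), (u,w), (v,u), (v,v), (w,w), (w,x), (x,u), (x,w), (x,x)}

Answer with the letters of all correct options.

A, B, D

The schema φ → NPφ is axiom B; it is valid on a frame iff R is symmetric.
(A) R is not symmetric (w R u but not u R w), so the schema fails here.
(B) R is not symmetric (u R w but not w R u), so the schema fails here.
(C) R is symmetric (every R-edge is matched by its reverse), so the schema is valid here.
(D) R is not symmetric (u R w but not w R u), so the schema fails here.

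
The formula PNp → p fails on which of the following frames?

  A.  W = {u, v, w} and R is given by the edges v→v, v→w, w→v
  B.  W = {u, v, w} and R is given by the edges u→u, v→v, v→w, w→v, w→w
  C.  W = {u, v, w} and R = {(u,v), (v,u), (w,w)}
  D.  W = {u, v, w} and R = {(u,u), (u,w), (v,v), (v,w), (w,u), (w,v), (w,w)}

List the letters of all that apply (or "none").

none

The schema PNp → p is the dual of axiom B; it is valid on a frame iff R is symmetric.
(A) R is symmetric (every R-edge is matched by its reverse), so the schema is valid here.
(B) R is symmetric (every R-edge is matched by its reverse), so the schema is valid here.
(C) R is symmetric (every R-edge is matched by its reverse), so the schema is valid here.
(D) R is symmetric (every R-edge is matched by its reverse), so the schema is valid here.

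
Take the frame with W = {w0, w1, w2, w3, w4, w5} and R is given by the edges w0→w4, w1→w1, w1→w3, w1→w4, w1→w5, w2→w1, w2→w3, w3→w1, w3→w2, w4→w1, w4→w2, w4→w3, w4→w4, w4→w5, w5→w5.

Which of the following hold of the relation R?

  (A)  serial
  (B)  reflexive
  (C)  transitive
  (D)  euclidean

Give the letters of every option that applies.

(A) serial: every world has an R-successor.
(B) not reflexive: not w0 R w0.
(C) not transitive: w0 R w4 and w4 R w1 but not w0 R w1.
(D) not euclidean: w1 R w3 and w1 R w4 but not w3 R w4.

A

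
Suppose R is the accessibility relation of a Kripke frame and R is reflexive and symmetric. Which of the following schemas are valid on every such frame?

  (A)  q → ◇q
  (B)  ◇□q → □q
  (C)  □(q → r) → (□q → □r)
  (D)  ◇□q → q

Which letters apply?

Reflexive relations are serial.
(A) q → ◇q is the dual of axiom T, which corresponds to reflexivity. Every such R is reflexive — valid.
(B) ◇□q → □q (the dual of axiom 5) characterises the euclidean frames. Such an R need not be euclidean — not valid.
(C) □(q → r) → (□q → □r) is the K axiom; it holds on all frames — valid.
(D) the dual of axiom B: valid iff R is symmetric. Every such R is symmetric — valid.

A, C, D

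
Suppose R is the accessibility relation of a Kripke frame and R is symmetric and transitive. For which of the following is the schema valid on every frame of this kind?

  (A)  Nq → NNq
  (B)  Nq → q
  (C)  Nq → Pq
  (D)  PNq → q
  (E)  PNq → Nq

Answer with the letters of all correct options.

A symmetric transitive relation is euclidean (uRv and uRw give vRu by symmetry, then vRw by transitivity).
(A) Nq → NNq is axiom 4, which corresponds to transitivity. Every such R is transitive — valid.
(B) Nq → q (axiom T) characterises the reflexive frames. Such an R need not be reflexive — not valid.
(C) axiom D: valid iff R is serial. Such an R need not be serial — not valid.
(D) PNq → q is the dual of axiom B, which corresponds to symmetry. Every such R is symmetric — valid.
(E) PNq → Nq (the dual of axiom 5) characterises the euclidean frames. Every such R is euclidean — valid.

A, D, E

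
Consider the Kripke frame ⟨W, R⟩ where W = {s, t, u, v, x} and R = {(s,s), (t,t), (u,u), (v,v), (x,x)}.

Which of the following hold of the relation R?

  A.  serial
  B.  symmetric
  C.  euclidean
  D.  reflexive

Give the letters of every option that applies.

A, B, C, D

(A) serial: every world has an R-successor.
(B) symmetric: every R-edge is matched by its reverse.
(C) euclidean: any two R-successors of the same world are R-related.
(D) reflexive: each world relates to itself.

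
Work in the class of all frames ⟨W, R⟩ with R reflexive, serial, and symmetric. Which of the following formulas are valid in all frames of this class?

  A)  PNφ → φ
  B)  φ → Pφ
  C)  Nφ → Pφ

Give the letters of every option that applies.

(A) PNφ → φ is the dual of axiom B; it is valid on a frame exactly when R is symmetric. Every such R is symmetric, so valid.
(B) the dual of axiom T: valid iff R is reflexive. Every such R is reflexive — valid.
(C) axiom D: valid iff R is serial. Every such R is serial — valid.

A, B, C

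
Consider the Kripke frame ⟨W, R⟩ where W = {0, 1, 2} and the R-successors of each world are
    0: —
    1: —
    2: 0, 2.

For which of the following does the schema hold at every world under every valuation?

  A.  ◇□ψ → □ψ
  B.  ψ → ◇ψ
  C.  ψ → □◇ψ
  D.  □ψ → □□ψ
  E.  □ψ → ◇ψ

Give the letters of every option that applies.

D

R is not reflexive: not 0 R 0.
R is not symmetric: 2 R 0 but not 0 R 2.
R is transitive: R is closed under composition.
R is not euclidean: 2 R 0 and 2 R 2 but not 0 R 2.
R is not serial: 0 has no R-successor.
(A) ◇□ψ → □ψ (the dual of axiom 5) characterises the euclidean frames. R is not euclidean — not valid.
(B) ψ → ◇ψ is the dual of axiom T, which corresponds to reflexivity. R is not reflexive — not valid.
(C) ψ → □◇ψ is axiom B; it is valid on a frame exactly when R is symmetric. R is not symmetric, so not valid.
(D) axiom 4: valid iff R is transitive. R is transitive — valid.
(E) □ψ → ◇ψ is axiom D, which corresponds to seriality. R is not serial — not valid.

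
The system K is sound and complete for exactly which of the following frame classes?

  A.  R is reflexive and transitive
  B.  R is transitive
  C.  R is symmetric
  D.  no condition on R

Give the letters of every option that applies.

D

(A) this class determines S4, not K.
(B) this class determines K4, not K.
(C) this class determines KB, not K.
(D) K is sound and complete for exactly this class.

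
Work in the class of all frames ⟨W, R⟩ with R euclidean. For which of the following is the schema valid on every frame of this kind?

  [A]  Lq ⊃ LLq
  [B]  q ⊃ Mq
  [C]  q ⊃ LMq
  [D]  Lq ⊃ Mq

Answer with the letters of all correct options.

none

(A) Lq ⊃ LLq (axiom 4) characterises the transitive frames. Such an R need not be transitive — not valid.
(B) q ⊃ Mq is the dual of axiom T, which corresponds to reflexivity. Such an R need not be reflexive — not valid.
(C) q ⊃ LMq is axiom B, which corresponds to symmetry. Such an R need not be symmetric — not valid.
(D) axiom D: valid iff R is serial. Such an R need not be serial — not valid.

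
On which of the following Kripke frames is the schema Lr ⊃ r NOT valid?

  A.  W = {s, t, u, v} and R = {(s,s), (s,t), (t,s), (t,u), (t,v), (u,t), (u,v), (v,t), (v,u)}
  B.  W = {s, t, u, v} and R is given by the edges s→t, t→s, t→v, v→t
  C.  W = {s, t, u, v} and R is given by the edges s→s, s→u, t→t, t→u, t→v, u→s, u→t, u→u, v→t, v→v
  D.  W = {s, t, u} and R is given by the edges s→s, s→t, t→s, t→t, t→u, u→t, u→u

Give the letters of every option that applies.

A, B

The schema Lr ⊃ r is axiom T; it is valid on a frame iff R is reflexive.
(A) R is not reflexive (not t R t), so the schema fails here.
(B) R is not reflexive (not s R s), so the schema fails here.
(C) R is reflexive (each world relates to itself), so the schema is valid here.
(D) R is reflexive (each world relates to itself), so the schema is valid here.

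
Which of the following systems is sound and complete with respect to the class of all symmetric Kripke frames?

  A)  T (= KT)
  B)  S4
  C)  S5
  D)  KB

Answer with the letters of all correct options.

(A) T (= KT) is determined by the class of reflexive frames.
(B) S4 is determined by the class of reflexive and transitive frames.
(C) S5 is determined by the class of reflexive, symmetric, and transitive frames.
(D) KB is determined by exactly this class.

D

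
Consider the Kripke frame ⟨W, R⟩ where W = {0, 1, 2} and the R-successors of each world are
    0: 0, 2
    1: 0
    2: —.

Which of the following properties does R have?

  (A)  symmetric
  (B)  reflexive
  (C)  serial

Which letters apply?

(A) not symmetric: 0 R 2 but not 2 R 0.
(B) not reflexive: not 1 R 1.
(C) not serial: 2 has no R-successor.

none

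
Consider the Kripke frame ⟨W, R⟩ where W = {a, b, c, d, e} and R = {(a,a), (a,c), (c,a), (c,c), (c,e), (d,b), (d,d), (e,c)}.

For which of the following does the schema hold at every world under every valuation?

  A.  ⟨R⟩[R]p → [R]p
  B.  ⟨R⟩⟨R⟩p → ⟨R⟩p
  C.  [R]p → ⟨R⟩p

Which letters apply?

R is not transitive: a R c and c R e but not a R e.
R is not euclidean: c R a and c R e but not a R e.
R is not serial: b has no R-successor.
(A) ⟨R⟩[R]p → [R]p is the dual of axiom 5; it is valid on a frame exactly when R is euclidean. R is not euclidean, so not valid.
(B) ⟨R⟩⟨R⟩p → ⟨R⟩p is the dual of axiom 4, which corresponds to transitivity. R is not transitive — not valid.
(C) axiom D: valid iff R is serial. R is not serial — not valid.

none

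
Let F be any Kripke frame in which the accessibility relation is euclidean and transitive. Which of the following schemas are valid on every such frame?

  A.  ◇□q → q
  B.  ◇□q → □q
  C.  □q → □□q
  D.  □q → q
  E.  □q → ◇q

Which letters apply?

B, C

(A) the dual of axiom B: valid iff R is symmetric. Such an R need not be symmetric — not valid.
(B) ◇□q → □q (the dual of axiom 5) characterises the euclidean frames. Every such R is euclidean — valid.
(C) axiom 4: valid iff R is transitive. Every such R is transitive — valid.
(D) □q → q is axiom T; it is valid on a frame exactly when R is reflexive. Such an R need not be reflexive, so not valid.
(E) □q → ◇q is axiom D, which corresponds to seriality. Such an R need not be serial — not valid.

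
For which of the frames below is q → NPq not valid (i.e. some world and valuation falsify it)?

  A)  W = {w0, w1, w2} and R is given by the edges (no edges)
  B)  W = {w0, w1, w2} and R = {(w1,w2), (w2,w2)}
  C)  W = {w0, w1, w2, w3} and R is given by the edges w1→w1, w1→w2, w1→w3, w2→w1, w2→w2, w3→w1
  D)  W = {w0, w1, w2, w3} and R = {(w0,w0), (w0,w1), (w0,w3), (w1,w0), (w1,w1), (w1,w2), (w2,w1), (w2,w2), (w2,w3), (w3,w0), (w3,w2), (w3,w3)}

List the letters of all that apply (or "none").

The schema q → NPq is axiom B; it is valid on a frame iff R is symmetric.
(A) R is symmetric (every R-edge is matched by its reverse), so the schema is valid here.
(B) R is not symmetric (w1 R w2 but not w2 R w1), so the schema fails here.
(C) R is symmetric (every R-edge is matched by its reverse), so the schema is valid here.
(D) R is symmetric (every R-edge is matched by its reverse), so the schema is valid here.

B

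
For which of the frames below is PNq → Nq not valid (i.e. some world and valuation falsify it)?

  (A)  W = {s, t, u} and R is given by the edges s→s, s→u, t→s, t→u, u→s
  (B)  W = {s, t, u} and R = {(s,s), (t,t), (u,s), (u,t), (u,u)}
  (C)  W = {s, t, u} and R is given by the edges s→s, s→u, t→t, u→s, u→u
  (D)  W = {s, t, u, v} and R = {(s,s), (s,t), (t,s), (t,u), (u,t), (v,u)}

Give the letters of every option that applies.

A, B, D

The schema PNq → Nq is the dual of axiom 5; it is valid on a frame iff R is euclidean.
(A) R is not euclidean (s R u and s R u but not u R u), so the schema fails here.
(B) R is not euclidean (u R s and u R t but not s R t), so the schema fails here.
(C) R is euclidean (any two R-successors of the same world are R-related), so the schema is valid here.
(D) R is not euclidean (t R s and t R u but not s R u), so the schema fails here.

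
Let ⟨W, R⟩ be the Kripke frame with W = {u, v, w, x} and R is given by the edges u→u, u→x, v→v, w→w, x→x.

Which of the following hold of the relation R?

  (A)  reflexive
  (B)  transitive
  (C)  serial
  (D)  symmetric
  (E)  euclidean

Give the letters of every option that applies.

(A) reflexive: each world relates to itself.
(B) transitive: R is closed under composition.
(C) serial: every world has an R-successor.
(D) not symmetric: u R x but not x R u.
(E) not euclidean: u R x and u R u but not x R u.

A, B, C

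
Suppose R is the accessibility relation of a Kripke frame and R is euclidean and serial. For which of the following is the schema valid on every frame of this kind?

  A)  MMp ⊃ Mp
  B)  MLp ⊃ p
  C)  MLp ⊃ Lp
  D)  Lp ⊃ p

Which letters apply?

C

(A) MMp ⊃ Mp (the dual of axiom 4) characterises the transitive frames. Such an R need not be transitive — not valid.
(B) MLp ⊃ p is the dual of axiom B; it is valid on a frame exactly when R is symmetric. Such an R need not be symmetric, so not valid.
(C) MLp ⊃ Lp (the dual of axiom 5) characterises the euclidean frames. Every such R is euclidean — valid.
(D) Lp ⊃ p (axiom T) characterises the reflexive frames. Such an R need not be reflexive — not valid.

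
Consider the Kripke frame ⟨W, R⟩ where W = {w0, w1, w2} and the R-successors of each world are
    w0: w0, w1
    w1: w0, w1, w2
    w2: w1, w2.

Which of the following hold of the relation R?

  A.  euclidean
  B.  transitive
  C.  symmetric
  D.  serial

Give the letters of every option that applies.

(A) not euclidean: w1 R w0 and w1 R w2 but not w0 R w2.
(B) not transitive: w0 R w1 and w1 R w2 but not w0 R w2.
(C) symmetric: every R-edge is matched by its reverse.
(D) serial: every world has an R-successor.

C, D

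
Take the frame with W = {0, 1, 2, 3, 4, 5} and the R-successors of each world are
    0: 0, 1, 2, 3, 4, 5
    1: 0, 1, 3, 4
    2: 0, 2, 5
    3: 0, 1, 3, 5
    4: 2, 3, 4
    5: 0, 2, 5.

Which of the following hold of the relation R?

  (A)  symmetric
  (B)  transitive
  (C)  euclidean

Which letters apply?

(A) not symmetric: 0 R 4 but not 4 R 0.
(B) not transitive: 1 R 0 and 0 R 2 but not 1 R 2.
(C) not euclidean: 0 R 1 and 0 R 2 but not 1 R 2.

none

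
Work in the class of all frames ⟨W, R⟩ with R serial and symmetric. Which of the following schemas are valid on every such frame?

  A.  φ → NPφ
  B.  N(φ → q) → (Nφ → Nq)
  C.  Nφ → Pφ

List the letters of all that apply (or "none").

(A) φ → NPφ is axiom B, which corresponds to symmetry. Every such R is symmetric — valid.
(B) N(φ → q) → (Nφ → Nq) is axiom K, valid on every Kripke frame — valid.
(C) Nφ → Pφ (axiom D) characterises the serial frames. Every such R is serial — valid.

A, B, C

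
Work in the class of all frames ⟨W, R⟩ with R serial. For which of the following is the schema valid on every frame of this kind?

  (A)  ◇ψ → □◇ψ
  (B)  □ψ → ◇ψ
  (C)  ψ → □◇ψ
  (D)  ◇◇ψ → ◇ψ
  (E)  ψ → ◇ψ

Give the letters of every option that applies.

(A) axiom 5: valid iff R is euclidean. Such an R need not be euclidean — not valid.
(B) □ψ → ◇ψ is axiom D, which corresponds to seriality. Every such R is serial — valid.
(C) ψ → □◇ψ is axiom B; it is valid on a frame exactly when R is symmetric. Such an R need not be symmetric, so not valid.
(D) the dual of axiom 4: valid iff R is transitive. Such an R need not be transitive — not valid.
(E) the dual of axiom T: valid iff R is reflexive. Such an R need not be reflexive — not valid.

B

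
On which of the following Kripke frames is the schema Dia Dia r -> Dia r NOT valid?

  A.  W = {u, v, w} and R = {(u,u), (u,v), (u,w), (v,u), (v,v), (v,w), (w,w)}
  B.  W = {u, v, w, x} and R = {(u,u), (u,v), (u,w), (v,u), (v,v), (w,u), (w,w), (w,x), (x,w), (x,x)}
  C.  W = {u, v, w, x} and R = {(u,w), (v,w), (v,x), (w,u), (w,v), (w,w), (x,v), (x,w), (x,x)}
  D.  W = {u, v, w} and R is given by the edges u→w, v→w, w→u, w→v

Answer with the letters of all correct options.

B, C, D

The schema Dia Dia r -> Dia r is the dual of axiom 4; it is valid on a frame iff R is transitive.
(A) R is transitive (R is closed under composition), so the schema is valid here.
(B) R is not transitive (u R w and w R x but not u R x), so the schema fails here.
(C) R is not transitive (u R w and w R u but not u R u), so the schema fails here.
(D) R is not transitive (u R w and w R u but not u R u), so the schema fails here.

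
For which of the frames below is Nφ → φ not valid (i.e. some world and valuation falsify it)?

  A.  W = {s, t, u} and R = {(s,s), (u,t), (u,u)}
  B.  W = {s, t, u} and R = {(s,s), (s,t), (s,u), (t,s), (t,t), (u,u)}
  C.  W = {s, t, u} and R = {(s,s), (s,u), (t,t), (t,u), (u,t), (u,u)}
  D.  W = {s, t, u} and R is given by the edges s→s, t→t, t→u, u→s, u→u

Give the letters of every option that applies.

A

The schema Nφ → φ is axiom T; it is valid on a frame iff R is reflexive.
(A) R is not reflexive (not t R t), so the schema fails here.
(B) R is reflexive (each world relates to itself), so the schema is valid here.
(C) R is reflexive (each world relates to itself), so the schema is valid here.
(D) R is reflexive (each world relates to itself), so the schema is valid here.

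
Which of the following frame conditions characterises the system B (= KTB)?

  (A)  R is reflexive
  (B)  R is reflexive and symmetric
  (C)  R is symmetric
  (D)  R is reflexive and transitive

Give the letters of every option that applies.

(A) this class determines T (= KT), not B (= KTB).
(B) B (= KTB) is sound and complete for exactly this class.
(C) this class determines KB, not B (= KTB).
(D) this class determines S4, not B (= KTB).

B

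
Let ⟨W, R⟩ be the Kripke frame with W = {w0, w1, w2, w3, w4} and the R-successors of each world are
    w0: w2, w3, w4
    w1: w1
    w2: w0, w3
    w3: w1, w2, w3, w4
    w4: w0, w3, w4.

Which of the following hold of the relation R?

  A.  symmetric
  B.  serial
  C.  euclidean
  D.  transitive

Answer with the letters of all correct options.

(A) not symmetric: w0 R w3 but not w3 R w0.
(B) serial: every world has an R-successor.
(C) not euclidean: w0 R w2 and w0 R w4 but not w2 R w4.
(D) not transitive: w0 R w2 and w2 R w0 but not w0 R w0.

B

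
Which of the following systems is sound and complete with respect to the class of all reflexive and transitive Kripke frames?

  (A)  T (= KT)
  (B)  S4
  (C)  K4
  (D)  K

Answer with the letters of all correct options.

B

(A) T (= KT) is determined by the class of reflexive frames.
(B) S4 is determined by exactly this class.
(C) K4 is determined by the class of transitive frames.
(D) K is determined by the class of arbitrary frames.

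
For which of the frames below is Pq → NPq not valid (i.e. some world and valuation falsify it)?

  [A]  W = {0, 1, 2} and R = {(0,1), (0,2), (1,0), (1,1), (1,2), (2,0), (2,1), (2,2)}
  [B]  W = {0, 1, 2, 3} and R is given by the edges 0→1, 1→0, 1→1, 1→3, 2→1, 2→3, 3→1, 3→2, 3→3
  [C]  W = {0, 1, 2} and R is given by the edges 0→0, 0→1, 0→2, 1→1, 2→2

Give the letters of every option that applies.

A, B, C

The schema Pq → NPq is axiom 5; it is valid on a frame iff R is euclidean.
(A) R is not euclidean (1 R 0 and 1 R 0 but not 0 R 0), so the schema fails here.
(B) R is not euclidean (1 R 0 and 1 R 3 but not 0 R 3), so the schema fails here.
(C) R is not euclidean (0 R 1 and 0 R 0 but not 1 R 0), so the schema fails here.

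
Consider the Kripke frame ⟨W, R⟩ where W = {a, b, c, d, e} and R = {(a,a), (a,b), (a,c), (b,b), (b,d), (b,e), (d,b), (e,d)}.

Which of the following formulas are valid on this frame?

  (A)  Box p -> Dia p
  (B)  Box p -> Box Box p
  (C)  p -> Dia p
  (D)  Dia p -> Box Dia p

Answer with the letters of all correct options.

none

R is not reflexive: not c R c.
R is not transitive: a R b and b R d but not a R d.
R is not euclidean: a R b and a R a but not b R a.
R is not serial: c has no R-successor.
(A) Box p -> Dia p is axiom D; it is valid on a frame exactly when R is serial. R is not serial, so not valid.
(B) Box p -> Box Box p is axiom 4, which corresponds to transitivity. R is not transitive — not valid.
(C) p -> Dia p is the dual of axiom T, which corresponds to reflexivity. R is not reflexive — not valid.
(D) Dia p -> Box Dia p (axiom 5) characterises the euclidean frames. R is not euclidean — not valid.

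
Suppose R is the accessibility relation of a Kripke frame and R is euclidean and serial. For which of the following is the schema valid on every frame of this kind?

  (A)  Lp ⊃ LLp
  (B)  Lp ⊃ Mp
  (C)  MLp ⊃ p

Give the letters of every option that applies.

B

(A) Lp ⊃ LLp (axiom 4) characterises the transitive frames. Such an R need not be transitive — not valid.
(B) axiom D: valid iff R is serial. Every such R is serial — valid.
(C) MLp ⊃ p is the dual of axiom B, which corresponds to symmetry. Such an R need not be symmetric — not valid.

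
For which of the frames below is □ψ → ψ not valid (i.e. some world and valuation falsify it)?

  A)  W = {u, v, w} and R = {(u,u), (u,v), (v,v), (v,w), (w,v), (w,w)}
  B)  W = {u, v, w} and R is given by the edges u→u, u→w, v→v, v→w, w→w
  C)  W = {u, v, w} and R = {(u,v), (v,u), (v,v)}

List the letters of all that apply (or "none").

C

The schema □ψ → ψ is axiom T; it is valid on a frame iff R is reflexive.
(A) R is reflexive (each world relates to itself), so the schema is valid here.
(B) R is reflexive (each world relates to itself), so the schema is valid here.
(C) R is not reflexive (not u R u), so the schema fails here.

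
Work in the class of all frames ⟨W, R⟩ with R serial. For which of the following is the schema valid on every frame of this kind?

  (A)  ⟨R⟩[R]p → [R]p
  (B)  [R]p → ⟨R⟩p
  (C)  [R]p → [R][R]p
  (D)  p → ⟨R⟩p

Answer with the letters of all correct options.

B

(A) ⟨R⟩[R]p → [R]p is the dual of axiom 5; it is valid on a frame exactly when R is euclidean. Such an R need not be euclidean, so not valid.
(B) [R]p → ⟨R⟩p (axiom D) characterises the serial frames. Every such R is serial — valid.
(C) [R]p → [R][R]p is axiom 4, which corresponds to transitivity. Such an R need not be transitive — not valid.
(D) p → ⟨R⟩p is the dual of axiom T; it is valid on a frame exactly when R is reflexive. Such an R need not be reflexive, so not valid.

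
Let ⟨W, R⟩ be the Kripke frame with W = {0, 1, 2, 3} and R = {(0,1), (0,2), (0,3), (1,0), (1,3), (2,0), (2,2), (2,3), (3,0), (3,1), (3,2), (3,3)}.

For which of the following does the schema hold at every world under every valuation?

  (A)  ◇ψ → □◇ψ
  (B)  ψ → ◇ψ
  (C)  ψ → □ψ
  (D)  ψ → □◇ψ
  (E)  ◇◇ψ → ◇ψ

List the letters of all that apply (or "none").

R is not reflexive: not 0 R 0.
R is symmetric: every R-edge is matched by its reverse.
R is not transitive: 0 R 1 and 1 R 0 but not 0 R 0.
R is not euclidean: 0 R 1 and 0 R 2 but not 1 R 2.
R is not a subset of the identity: 0 R 1 with 0 ≠ 1.
(A) ◇ψ → □◇ψ is axiom 5; it is valid on a frame exactly when R is euclidean. R is not euclidean, so not valid.
(B) ψ → ◇ψ is the dual of axiom T, which corresponds to reflexivity. R is not reflexive — not valid.
(C) ψ → □ψ (equivalent to ◇p→p) corresponds to R being a subset of the identity. Here R ⊄ identity, so not valid.
(D) ψ → □◇ψ is axiom B, which corresponds to symmetry. R is symmetric — valid.
(E) ◇◇ψ → ◇ψ is the dual of axiom 4, which corresponds to transitivity. R is not transitive — not valid.

D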